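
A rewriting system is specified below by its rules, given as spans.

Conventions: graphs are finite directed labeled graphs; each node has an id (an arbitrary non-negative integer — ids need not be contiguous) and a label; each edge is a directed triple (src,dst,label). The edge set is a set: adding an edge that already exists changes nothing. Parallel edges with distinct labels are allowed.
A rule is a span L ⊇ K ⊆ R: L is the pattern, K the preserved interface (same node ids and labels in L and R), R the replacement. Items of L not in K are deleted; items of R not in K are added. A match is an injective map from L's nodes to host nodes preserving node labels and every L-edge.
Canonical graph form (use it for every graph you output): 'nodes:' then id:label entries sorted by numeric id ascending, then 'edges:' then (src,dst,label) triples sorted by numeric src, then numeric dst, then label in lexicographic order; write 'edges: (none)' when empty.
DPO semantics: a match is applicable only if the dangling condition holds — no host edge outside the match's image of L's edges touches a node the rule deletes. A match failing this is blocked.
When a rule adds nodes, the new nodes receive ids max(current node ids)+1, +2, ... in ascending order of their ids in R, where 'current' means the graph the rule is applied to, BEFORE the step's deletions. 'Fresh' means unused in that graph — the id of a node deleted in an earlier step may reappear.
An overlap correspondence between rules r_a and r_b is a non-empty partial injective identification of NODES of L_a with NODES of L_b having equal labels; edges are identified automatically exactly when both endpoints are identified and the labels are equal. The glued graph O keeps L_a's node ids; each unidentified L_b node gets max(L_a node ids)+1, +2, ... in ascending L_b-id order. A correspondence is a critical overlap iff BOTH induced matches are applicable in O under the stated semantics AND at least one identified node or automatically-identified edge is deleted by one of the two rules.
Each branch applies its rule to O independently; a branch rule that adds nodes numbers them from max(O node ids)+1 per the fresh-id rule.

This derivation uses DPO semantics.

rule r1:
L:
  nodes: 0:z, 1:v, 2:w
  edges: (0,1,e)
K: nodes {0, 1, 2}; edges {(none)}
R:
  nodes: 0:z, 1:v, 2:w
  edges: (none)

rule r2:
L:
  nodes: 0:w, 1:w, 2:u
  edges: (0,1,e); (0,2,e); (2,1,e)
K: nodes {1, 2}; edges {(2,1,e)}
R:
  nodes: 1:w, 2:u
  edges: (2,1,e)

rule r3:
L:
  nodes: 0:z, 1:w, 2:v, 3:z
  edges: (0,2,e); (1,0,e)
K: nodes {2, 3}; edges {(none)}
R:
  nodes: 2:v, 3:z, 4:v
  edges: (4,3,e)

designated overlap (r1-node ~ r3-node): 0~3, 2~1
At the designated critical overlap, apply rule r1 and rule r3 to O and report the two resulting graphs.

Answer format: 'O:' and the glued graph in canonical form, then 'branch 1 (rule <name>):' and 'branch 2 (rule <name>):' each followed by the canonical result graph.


O:
nodes: 0:z, 1:v, 2:w, 3:z, 4:v
edges: (0,1,e); (2,3,e); (3,4,e)
branch 1 (rule r1):
nodes: 0:z, 1:v, 2:w, 3:z, 4:v
edges: (2,3,e); (3,4,e)
branch 2 (rule r3):
nodes: 0:z, 1:v, 4:v, 5:v
edges: (0,1,e); (5,0,e)


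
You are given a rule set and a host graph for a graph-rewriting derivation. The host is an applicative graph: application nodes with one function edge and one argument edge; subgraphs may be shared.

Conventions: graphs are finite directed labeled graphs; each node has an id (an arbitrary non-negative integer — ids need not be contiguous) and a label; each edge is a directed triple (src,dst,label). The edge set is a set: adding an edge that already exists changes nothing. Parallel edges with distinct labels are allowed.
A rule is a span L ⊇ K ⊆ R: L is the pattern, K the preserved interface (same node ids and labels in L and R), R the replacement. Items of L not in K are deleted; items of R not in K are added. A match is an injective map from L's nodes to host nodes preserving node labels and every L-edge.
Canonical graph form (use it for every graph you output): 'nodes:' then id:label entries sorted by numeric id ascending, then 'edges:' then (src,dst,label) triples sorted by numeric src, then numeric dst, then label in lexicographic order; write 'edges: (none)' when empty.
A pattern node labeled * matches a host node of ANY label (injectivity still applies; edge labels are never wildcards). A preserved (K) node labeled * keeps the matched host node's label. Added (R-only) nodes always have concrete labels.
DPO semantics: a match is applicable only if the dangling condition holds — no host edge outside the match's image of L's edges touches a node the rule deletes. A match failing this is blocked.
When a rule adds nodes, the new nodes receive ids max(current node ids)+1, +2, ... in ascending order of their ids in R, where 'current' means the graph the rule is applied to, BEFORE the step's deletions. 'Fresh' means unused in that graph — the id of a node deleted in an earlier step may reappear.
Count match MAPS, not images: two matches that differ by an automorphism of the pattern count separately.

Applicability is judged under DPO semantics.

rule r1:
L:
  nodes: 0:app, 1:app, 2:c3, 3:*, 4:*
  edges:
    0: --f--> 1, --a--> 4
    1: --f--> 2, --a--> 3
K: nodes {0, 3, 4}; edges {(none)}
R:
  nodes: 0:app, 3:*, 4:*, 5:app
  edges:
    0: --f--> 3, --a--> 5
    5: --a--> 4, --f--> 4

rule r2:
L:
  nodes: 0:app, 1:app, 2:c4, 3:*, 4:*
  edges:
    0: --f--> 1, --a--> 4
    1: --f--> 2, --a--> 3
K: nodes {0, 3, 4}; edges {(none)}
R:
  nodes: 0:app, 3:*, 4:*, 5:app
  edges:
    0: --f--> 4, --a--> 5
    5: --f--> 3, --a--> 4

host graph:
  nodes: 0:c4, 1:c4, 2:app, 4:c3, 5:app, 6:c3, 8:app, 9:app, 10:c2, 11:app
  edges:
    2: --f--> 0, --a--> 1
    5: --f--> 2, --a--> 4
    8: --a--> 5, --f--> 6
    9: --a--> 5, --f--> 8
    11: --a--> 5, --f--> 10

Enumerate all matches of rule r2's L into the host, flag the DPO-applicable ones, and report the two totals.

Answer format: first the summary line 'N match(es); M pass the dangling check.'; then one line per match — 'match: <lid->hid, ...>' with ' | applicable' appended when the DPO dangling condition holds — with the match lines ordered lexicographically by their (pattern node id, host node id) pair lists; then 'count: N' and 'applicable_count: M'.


1 match(es); 1 pass the dangling check.
match: 0->5, 1->2, 2->0, 3->1, 4->4 | applicable
count: 1
applicable_count: 1


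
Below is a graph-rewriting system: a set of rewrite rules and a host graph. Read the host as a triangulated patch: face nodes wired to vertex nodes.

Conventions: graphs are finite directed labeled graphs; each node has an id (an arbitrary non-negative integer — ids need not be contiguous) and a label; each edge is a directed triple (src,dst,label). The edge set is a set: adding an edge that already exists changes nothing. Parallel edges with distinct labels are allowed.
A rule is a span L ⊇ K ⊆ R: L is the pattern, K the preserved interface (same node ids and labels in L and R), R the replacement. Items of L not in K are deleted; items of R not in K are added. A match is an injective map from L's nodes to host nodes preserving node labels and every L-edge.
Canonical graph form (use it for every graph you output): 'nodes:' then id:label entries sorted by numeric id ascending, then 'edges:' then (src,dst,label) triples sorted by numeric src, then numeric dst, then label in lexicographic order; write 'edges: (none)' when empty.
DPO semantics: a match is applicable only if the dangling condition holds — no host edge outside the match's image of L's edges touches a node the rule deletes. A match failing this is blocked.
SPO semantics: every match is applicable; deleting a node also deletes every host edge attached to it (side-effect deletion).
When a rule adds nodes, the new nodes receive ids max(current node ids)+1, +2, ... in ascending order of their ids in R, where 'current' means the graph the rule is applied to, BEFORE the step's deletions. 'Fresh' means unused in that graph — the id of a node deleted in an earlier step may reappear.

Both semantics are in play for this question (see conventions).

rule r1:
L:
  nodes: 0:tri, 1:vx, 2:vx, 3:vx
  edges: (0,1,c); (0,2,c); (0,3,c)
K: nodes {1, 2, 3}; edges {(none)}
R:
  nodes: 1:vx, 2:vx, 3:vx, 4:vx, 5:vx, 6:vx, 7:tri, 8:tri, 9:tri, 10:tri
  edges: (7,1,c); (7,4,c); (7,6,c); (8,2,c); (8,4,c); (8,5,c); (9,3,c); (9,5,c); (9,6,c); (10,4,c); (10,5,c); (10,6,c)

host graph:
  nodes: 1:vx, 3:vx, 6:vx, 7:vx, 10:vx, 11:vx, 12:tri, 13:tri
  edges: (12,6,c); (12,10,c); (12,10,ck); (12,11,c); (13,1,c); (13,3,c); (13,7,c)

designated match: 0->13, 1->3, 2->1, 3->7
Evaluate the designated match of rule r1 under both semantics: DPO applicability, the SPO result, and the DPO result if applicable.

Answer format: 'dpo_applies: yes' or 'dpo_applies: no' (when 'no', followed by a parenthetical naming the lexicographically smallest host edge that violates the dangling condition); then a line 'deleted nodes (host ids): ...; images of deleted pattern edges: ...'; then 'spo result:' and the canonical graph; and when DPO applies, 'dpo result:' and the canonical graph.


dpo_applies: yes
deleted nodes (host ids): 13; images of deleted pattern edges: (13,1,c); (13,3,c); (13,7,c)
spo result:
nodes: 1:vx, 3:vx, 6:vx, 7:vx, 10:vx, 11:vx, 12:tri, 14:vx, 15:vx, 16:vx, 17:tri, 18:tri, 19:tri, 20:tri
edges: (12,6,c); (12,10,c); (12,10,ck); (12,11,c); (17,3,c); (17,14,c); (17,16,c); (18,1,c); (18,14,c); (18,15,c); (19,7,c); (19,15,c); (19,16,c); (20,14,c); (20,15,c); (20,16,c)
dpo result:
nodes: 1:vx, 3:vx, 6:vx, 7:vx, 10:vx, 11:vx, 12:tri, 14:vx, 15:vx, 16:vx, 17:tri, 18:tri, 19:tri, 20:tri
edges: (12,6,c); (12,10,c); (12,10,ck); (12,11,c); (17,3,c); (17,14,c); (17,16,c); (18,1,c); (18,14,c); (18,15,c); (19,7,c); (19,15,c); (19,16,c); (20,14,c); (20,15,c); (20,16,c)


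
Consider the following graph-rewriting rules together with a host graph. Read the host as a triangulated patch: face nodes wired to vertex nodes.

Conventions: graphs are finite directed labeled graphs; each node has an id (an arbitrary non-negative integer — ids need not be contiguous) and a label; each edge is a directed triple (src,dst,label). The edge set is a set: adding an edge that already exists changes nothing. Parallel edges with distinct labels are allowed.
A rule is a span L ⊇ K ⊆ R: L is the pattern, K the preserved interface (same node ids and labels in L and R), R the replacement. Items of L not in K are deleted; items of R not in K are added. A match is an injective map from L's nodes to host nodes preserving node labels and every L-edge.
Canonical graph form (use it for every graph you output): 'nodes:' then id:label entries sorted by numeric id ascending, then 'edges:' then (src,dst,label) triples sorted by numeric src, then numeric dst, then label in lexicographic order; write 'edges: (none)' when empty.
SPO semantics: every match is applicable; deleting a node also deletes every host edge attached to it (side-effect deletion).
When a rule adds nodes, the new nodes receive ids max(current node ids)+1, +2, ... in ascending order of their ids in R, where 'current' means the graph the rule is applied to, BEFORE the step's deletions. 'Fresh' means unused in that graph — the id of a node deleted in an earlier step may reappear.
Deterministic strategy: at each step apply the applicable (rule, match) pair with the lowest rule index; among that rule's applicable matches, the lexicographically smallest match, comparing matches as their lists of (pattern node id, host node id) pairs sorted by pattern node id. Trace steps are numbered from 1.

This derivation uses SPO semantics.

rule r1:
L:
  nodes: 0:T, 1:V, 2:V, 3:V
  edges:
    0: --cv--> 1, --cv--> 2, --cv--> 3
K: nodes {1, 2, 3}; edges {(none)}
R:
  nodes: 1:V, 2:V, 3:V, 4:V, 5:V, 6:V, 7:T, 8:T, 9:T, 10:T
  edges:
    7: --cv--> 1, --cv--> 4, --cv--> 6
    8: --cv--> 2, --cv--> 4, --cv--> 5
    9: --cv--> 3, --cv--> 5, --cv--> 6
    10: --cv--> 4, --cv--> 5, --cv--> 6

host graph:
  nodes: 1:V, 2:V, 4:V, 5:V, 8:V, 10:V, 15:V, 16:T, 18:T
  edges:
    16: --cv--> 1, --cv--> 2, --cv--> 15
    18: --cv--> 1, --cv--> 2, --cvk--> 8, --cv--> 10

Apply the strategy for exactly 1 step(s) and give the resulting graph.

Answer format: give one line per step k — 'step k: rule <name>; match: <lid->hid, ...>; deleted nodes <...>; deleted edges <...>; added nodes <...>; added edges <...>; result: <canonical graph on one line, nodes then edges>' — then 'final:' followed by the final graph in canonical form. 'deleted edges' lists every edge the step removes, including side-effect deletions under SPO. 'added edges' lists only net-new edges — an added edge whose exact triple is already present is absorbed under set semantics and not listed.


step 1: rule r1; match: 0->16, 1->1, 2->2, 3->15; deleted nodes 16; deleted edges (16,1,cv); (16,2,cv); (16,15,cv); added nodes 19, 20, 21, 22, 23, 24, 25; added edges (22,1,cv); (22,19,cv); (22,21,cv); (23,2,cv); (23,19,cv); (23,20,cv); (24,15,cv); (24,20,cv); (24,21,cv); (25,19,cv); (25,20,cv); (25,21,cv); result: nodes: 1:V, 2:V, 4:V, 5:V, 8:V, 10:V, 15:V, 18:T, 19:V, 20:V, 21:V, 22:T, 23:T, 24:T, 25:T edges: (18,1,cv); (18,2,cv); (18,8,cvk); (18,10,cv); (22,1,cv); (22,19,cv); (22,21,cv); (23,2,cv); (23,19,cv); (23,20,cv); (24,15,cv); (24,20,cv); (24,21,cv); (25,19,cv); (25,20,cv); (25,21,cv)
final:
nodes: 1:V, 2:V, 4:V, 5:V, 8:V, 10:V, 15:V, 18:T, 19:V, 20:V, 21:V, 22:T, 23:T, 24:T, 25:T
edges: (18,1,cv); (18,2,cv); (18,8,cvk); (18,10,cv); (22,1,cv); (22,19,cv); (22,21,cv); (23,2,cv); (23,19,cv); (23,20,cv); (24,15,cv); (24,20,cv); (24,21,cv); (25,19,cv); (25,20,cv); (25,21,cv)


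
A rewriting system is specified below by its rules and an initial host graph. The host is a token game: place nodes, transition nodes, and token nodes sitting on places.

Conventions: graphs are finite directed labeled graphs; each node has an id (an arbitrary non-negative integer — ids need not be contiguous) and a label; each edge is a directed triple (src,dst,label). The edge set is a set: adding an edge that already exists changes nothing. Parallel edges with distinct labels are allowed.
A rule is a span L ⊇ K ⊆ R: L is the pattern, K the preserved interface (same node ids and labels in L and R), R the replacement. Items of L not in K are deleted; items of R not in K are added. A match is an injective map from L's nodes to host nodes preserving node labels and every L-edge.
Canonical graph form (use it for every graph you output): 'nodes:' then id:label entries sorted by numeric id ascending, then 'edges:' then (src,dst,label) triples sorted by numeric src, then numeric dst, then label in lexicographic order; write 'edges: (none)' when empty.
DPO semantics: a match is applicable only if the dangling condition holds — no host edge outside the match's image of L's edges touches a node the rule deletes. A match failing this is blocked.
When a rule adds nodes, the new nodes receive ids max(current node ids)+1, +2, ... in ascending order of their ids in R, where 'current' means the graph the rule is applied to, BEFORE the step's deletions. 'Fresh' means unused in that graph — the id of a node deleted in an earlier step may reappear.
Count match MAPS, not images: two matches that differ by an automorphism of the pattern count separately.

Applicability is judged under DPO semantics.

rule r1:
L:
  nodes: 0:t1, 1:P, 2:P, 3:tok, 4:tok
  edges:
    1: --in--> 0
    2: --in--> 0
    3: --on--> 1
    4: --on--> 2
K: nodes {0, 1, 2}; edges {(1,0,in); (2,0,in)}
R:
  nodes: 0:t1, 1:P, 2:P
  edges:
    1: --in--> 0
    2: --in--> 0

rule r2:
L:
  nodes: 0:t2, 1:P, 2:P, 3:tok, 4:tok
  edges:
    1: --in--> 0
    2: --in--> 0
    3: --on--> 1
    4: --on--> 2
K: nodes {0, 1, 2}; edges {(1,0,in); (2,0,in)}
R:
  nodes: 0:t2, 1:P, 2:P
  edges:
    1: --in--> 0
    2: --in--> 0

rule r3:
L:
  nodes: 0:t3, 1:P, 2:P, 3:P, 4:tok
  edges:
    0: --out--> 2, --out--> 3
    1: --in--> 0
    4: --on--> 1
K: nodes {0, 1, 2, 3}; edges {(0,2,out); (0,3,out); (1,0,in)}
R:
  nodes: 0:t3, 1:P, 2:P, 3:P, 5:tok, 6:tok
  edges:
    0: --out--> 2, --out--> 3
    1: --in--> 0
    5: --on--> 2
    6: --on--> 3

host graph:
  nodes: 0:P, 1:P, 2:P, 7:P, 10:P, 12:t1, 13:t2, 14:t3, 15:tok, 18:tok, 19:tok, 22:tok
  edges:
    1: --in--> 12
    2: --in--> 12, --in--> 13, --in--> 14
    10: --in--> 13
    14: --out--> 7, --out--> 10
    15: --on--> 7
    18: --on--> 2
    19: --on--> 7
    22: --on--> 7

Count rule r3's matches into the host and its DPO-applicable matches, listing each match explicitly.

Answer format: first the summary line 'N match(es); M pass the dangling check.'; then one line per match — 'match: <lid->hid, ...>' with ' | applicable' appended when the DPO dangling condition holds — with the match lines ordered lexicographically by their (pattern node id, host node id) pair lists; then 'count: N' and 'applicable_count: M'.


2 match(es); 2 pass the dangling check.
match: 0->14, 1->2, 2->7, 3->10, 4->18 | applicable
match: 0->14, 1->2, 2->10, 3->7, 4->18 | applicable
count: 2
applicable_count: 2


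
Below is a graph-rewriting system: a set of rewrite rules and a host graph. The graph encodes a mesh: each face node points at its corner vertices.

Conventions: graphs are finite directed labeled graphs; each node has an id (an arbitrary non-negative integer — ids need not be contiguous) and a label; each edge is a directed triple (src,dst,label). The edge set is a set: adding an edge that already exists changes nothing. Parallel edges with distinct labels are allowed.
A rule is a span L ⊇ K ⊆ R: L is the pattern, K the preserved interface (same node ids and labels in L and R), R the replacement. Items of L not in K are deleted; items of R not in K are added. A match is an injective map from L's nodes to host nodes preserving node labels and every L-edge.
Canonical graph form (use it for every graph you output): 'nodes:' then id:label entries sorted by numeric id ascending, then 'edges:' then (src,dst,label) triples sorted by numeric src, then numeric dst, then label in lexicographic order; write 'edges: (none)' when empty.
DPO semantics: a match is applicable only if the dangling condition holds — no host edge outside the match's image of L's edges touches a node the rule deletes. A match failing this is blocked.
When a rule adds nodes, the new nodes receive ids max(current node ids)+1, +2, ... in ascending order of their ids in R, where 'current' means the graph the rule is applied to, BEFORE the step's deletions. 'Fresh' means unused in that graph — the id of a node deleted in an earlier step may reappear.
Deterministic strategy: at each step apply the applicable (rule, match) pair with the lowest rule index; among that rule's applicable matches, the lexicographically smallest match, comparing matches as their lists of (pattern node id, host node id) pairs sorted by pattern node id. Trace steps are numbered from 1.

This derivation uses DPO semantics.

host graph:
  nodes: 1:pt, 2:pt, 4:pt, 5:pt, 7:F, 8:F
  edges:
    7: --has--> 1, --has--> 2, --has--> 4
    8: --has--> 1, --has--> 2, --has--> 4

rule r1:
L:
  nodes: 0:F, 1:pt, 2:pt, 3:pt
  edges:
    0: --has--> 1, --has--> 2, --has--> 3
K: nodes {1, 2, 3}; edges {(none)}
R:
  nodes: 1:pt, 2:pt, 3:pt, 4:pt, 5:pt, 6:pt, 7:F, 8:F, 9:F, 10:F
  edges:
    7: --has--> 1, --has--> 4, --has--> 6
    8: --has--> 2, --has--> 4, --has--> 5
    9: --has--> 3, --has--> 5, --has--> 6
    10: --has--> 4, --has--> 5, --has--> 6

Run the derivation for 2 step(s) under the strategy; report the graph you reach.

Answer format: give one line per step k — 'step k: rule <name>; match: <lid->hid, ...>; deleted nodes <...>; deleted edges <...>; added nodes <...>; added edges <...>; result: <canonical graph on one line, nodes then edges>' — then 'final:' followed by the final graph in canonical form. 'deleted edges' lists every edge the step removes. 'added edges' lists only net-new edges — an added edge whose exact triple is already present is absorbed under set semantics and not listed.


step 1: rule r1; match: 0->7, 1->1, 2->2, 3->4; deleted nodes 7; deleted edges (7,1,has); (7,2,has); (7,4,has); added nodes 9, 10, 11, 12, 13, 14, 15; added edges (12,1,has); (12,9,has); (12,11,has); (13,2,has); (13,9,has); (13,10,has); (14,4,has); (14,10,has); (14,11,has); (15,9,has); (15,10,has); (15,11,has); result: nodes: 1:pt, 2:pt, 4:pt, 5:pt, 8:F, 9:pt, 10:pt, 11:pt, 12:F, 13:F, 14:F, 15:F edges: (8,1,has); (8,2,has); (8,4,has); (12,1,has); (12,9,has); (12,11,has); (13,2,has); (13,9,has); (13,10,has); (14,4,has); (14,10,has); (14,11,has); (15,9,has); (15,10,has); (15,11,has)
step 2: rule r1; match: 0->8, 1->1, 2->2, 3->4; deleted nodes 8; deleted edges (8,1,has); (8,2,has); (8,4,has); added nodes 16, 17, 18, 19, 20, 21, 22; added edges (19,1,has); (19,16,has); (19,18,has); (20,2,has); (20,16,has); (20,17,has); (21,4,has); (21,17,has); (21,18,has); (22,16,has); (22,17,has); (22,18,has); result: nodes: 1:pt, 2:pt, 4:pt, 5:pt, 9:pt, 10:pt, 11:pt, 12:F, 13:F, 14:F, 15:F, 16:pt, 17:pt, 18:pt, 19:F, 20:F, 21:F, 22:F edges: (12,1,has); (12,9,has); (12,11,has); (13,2,has); (13,9,has); (13,10,has); (14,4,has); (14,10,has); (14,11,has); (15,9,has); (15,10,has); (15,11,has); (19,1,has); (19,16,has); (19,18,has); (20,2,has); (20,16,has); (20,17,has); (21,4,has); (21,17,has); (21,18,has); (22,16,has); (22,17,has); (22,18,has)
final:
nodes: 1:pt, 2:pt, 4:pt, 5:pt, 9:pt, 10:pt, 11:pt, 12:F, 13:F, 14:F, 15:F, 16:pt, 17:pt, 18:pt, 19:F, 20:F, 21:F, 22:F
edges: (12,1,has); (12,9,has); (12,11,has); (13,2,has); (13,9,has); (13,10,has); (14,4,has); (14,10,has); (14,11,has); (15,9,has); (15,10,has); (15,11,has); (19,1,has); (19,16,has); (19,18,has); (20,2,has); (20,16,has); (20,17,has); (21,4,has); (21,17,has); (21,18,has); (22,16,has); (22,17,has); (22,18,has)


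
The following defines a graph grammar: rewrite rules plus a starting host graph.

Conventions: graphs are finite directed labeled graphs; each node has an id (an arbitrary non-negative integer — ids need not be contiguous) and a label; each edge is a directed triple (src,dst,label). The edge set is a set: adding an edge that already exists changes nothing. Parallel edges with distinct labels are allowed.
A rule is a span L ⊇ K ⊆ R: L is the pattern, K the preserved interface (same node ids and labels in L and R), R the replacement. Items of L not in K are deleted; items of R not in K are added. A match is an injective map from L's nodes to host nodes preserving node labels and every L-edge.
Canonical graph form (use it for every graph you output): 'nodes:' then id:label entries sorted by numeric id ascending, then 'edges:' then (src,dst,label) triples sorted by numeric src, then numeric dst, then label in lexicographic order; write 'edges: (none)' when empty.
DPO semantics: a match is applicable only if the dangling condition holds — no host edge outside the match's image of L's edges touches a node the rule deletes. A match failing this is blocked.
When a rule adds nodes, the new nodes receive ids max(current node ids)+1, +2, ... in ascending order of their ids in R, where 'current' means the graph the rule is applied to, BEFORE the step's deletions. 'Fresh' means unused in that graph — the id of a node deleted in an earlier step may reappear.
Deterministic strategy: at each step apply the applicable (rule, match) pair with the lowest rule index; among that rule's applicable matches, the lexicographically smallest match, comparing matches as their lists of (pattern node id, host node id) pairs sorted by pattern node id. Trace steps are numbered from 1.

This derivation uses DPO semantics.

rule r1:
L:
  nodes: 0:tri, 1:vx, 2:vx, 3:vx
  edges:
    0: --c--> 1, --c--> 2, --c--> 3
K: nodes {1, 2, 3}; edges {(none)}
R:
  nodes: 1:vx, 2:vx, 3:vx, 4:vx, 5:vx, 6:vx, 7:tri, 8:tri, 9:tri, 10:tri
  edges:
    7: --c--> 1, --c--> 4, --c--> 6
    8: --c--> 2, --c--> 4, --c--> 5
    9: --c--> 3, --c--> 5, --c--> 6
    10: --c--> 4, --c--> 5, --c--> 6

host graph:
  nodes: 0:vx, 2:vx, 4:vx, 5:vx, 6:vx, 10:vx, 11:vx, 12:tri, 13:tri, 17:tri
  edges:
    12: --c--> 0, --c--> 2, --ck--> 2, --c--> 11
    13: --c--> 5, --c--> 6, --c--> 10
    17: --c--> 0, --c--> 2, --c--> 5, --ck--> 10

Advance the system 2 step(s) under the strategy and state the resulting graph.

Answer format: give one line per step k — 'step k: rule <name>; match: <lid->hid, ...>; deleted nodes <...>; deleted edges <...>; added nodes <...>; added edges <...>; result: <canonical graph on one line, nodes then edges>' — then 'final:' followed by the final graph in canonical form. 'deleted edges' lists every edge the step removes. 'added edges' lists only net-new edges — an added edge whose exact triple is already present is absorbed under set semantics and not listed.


step 1: rule r1; match: 0->13, 1->5, 2->6, 3->10; deleted nodes 13; deleted edges (13,5,c); (13,6,c); (13,10,c); added nodes 18, 19, 20, 21, 22, 23, 24; added edges (21,5,c); (21,18,c); (21,20,c); (22,6,c); (22,18,c); (22,19,c); (23,10,c); (23,19,c); (23,20,c); (24,18,c); (24,19,c); (24,20,c); result: nodes: 0:vx, 2:vx, 4:vx, 5:vx, 6:vx, 10:vx, 11:vx, 12:tri, 17:tri, 18:vx, 19:vx, 20:vx, 21:tri, 22:tri, 23:tri, 24:tri edges: (12,0,c); (12,2,c); (12,2,ck); (12,11,c); (17,0,c); (17,2,c); (17,5,c); (17,10,ck); (21,5,c); (21,18,c); (21,20,c); (22,6,c); (22,18,c); (22,19,c); (23,10,c); (23,19,c); (23,20,c); (24,18,c); (24,19,c); (24,20,c)
step 2: rule r1; match: 0->21, 1->5, 2->18, 3->20; deleted nodes 21; deleted edges (21,5,c); (21,18,c); (21,20,c); added nodes 25, 26, 27, 28, 29, 30, 31; added edges (28,5,c); (28,25,c); (28,27,c); (29,18,c); (29,25,c); (29,26,c); (30,20,c); (30,26,c); (30,27,c); (31,25,c); (31,26,c); (31,27,c); result: nodes: 0:vx, 2:vx, 4:vx, 5:vx, 6:vx, 10:vx, 11:vx, 12:tri, 17:tri, 18:vx, 19:vx, 20:vx, 22:tri, 23:tri, 24:tri, 25:vx, 26:vx, 27:vx, 28:tri, 29:tri, 30:tri, 31:tri edges: (12,0,c); (12,2,c); (12,2,ck); (12,11,c); (17,0,c); (17,2,c); (17,5,c); (17,10,ck); (22,6,c); (22,18,c); (22,19,c); (23,10,c); (23,19,c); (23,20,c); (24,18,c); (24,19,c); (24,20,c); (28,5,c); (28,25,c); (28,27,c); (29,18,c); (29,25,c); (29,26,c); (30,20,c); (30,26,c); (30,27,c); (31,25,c); (31,26,c); (31,27,c)
final:
nodes: 0:vx, 2:vx, 4:vx, 5:vx, 6:vx, 10:vx, 11:vx, 12:tri, 17:tri, 18:vx, 19:vx, 20:vx, 22:tri, 23:tri, 24:tri, 25:vx, 26:vx, 27:vx, 28:tri, 29:tri, 30:tri, 31:tri
edges: (12,0,c); (12,2,c); (12,2,ck); (12,11,c); (17,0,c); (17,2,c); (17,5,c); (17,10,ck); (22,6,c); (22,18,c); (22,19,c); (23,10,c); (23,19,c); (23,20,c); (24,18,c); (24,19,c); (24,20,c); (28,5,c); (28,25,c); (28,27,c); (29,18,c); (29,25,c); (29,26,c); (30,20,c); (30,26,c); (30,27,c); (31,25,c); (31,26,c); (31,27,c)


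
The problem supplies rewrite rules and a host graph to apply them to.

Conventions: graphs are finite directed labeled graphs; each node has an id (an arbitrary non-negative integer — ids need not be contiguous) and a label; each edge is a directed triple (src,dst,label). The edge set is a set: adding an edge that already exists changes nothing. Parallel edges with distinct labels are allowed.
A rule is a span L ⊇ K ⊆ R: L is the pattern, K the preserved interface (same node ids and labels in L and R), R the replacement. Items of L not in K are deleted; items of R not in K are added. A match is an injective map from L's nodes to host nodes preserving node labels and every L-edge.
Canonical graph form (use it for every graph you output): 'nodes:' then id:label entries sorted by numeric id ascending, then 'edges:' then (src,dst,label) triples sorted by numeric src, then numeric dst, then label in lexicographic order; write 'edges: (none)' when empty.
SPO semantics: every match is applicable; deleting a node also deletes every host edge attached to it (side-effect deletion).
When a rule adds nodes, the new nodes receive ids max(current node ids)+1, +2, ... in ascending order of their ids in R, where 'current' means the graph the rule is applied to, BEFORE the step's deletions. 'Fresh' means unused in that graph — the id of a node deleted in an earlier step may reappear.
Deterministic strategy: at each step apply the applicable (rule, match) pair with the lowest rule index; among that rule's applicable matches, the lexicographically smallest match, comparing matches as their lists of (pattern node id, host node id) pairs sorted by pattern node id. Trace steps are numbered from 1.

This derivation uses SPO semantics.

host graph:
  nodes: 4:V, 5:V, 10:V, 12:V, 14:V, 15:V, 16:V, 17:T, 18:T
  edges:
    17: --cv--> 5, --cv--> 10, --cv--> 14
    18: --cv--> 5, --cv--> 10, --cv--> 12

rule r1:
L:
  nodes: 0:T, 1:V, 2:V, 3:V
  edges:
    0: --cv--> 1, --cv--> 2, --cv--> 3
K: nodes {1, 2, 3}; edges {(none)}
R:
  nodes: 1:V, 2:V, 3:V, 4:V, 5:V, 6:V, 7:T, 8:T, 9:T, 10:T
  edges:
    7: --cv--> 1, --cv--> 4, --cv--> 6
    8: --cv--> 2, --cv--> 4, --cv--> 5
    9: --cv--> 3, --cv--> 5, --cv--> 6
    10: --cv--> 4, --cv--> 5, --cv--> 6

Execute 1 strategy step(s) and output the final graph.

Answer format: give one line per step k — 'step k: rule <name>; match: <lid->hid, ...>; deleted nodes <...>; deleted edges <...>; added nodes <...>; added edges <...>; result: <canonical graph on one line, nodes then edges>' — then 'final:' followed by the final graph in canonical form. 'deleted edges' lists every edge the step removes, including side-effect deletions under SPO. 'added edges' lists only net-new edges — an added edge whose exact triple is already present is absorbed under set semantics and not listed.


step 1: rule r1; match: 0->17, 1->5, 2->10, 3->14; deleted nodes 17; deleted edges (17,5,cv); (17,10,cv); (17,14,cv); added nodes 19, 20, 21, 22, 23, 24, 25; added edges (22,5,cv); (22,19,cv); (22,21,cv); (23,10,cv); (23,19,cv); (23,20,cv); (24,14,cv); (24,20,cv); (24,21,cv); (25,19,cv); (25,20,cv); (25,21,cv); result: nodes: 4:V, 5:V, 10:V, 12:V, 14:V, 15:V, 16:V, 18:T, 19:V, 20:V, 21:V, 22:T, 23:T, 24:T, 25:T edges: (18,5,cv); (18,10,cv); (18,12,cv); (22,5,cv); (22,19,cv); (22,21,cv); (23,10,cv); (23,19,cv); (23,20,cv); (24,14,cv); (24,20,cv); (24,21,cv); (25,19,cv); (25,20,cv); (25,21,cv)
final:
nodes: 4:V, 5:V, 10:V, 12:V, 14:V, 15:V, 16:V, 18:T, 19:V, 20:V, 21:V, 22:T, 23:T, 24:T, 25:T
edges: (18,5,cv); (18,10,cv); (18,12,cv); (22,5,cv); (22,19,cv); (22,21,cv); (23,10,cv); (23,19,cv); (23,20,cv); (24,14,cv); (24,20,cv); (24,21,cv); (25,19,cv); (25,20,cv); (25,21,cv)


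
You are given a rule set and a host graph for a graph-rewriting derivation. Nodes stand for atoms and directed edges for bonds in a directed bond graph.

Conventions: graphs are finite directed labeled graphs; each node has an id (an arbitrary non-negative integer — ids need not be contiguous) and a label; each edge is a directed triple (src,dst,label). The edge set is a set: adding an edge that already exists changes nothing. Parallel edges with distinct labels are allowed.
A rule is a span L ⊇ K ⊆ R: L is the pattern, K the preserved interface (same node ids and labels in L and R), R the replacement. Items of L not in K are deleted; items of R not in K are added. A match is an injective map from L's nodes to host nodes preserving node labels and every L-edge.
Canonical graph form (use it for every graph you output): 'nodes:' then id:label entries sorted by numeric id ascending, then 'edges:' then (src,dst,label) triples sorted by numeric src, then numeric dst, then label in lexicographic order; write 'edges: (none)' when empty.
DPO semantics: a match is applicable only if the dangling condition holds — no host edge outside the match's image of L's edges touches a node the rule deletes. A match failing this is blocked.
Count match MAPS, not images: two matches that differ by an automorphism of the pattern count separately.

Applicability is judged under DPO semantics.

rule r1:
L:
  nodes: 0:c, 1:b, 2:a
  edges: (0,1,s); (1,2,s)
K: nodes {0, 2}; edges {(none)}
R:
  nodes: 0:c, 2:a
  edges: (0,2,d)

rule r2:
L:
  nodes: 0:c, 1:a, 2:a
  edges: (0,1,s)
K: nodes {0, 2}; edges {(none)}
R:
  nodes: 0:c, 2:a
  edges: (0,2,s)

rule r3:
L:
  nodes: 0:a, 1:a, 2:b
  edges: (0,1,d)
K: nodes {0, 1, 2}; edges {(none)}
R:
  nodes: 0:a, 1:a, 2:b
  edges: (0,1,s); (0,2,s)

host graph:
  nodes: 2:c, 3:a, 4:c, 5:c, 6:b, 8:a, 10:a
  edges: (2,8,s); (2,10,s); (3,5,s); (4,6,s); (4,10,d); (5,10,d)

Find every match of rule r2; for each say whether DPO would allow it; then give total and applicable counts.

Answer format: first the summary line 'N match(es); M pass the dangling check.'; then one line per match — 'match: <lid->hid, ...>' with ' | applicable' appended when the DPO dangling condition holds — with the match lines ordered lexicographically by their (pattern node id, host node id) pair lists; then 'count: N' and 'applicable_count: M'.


4 match(es); 2 pass the dangling check.
match: 0->2, 1->8, 2->3 | applicable
match: 0->2, 1->8, 2->10 | applicable
match: 0->2, 1->10, 2->3
match: 0->2, 1->10, 2->8
count: 4
applicable_count: 2


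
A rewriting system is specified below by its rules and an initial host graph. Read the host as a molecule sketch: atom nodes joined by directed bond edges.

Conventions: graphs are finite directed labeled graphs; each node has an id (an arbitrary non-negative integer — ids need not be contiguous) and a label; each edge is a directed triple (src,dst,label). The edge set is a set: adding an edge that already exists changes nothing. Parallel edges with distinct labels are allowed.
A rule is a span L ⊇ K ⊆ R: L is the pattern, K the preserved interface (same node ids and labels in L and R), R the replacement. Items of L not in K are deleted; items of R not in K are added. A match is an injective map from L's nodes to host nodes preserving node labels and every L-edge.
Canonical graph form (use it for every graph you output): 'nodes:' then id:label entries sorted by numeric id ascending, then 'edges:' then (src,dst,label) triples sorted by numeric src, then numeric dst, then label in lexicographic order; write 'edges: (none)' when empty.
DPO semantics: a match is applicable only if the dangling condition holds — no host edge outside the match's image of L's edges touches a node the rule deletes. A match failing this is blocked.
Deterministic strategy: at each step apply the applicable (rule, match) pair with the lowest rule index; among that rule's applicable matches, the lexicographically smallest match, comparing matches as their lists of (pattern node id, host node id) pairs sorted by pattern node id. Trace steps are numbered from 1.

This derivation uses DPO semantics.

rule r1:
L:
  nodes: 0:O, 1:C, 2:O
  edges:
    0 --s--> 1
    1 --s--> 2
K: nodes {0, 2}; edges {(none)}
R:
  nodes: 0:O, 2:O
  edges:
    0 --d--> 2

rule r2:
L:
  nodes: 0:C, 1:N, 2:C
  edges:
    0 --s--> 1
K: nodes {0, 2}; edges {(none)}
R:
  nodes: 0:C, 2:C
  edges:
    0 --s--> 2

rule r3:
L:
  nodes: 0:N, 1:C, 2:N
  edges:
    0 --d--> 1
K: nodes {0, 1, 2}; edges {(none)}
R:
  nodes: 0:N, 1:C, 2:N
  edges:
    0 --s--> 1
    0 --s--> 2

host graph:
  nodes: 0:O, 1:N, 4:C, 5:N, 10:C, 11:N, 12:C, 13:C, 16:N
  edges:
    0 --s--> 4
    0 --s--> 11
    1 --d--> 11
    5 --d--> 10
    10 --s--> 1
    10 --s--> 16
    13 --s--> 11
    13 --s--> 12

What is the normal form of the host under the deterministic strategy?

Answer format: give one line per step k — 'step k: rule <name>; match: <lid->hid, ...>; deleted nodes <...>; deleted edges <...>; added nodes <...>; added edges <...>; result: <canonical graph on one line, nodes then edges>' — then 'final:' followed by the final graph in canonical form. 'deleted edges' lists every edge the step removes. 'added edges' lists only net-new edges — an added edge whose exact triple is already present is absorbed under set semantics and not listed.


step 1: rule r2; match: 0->10, 1->16, 2->4; deleted nodes 16; deleted edges (10,16,s); added nodes (none); added edges (10,4,s); result: nodes: 0:O, 1:N, 4:C, 5:N, 10:C, 11:N, 12:C, 13:C edges: (0,4,s); (0,11,s); (1,11,d); (5,10,d); (10,1,s); (10,4,s); (13,11,s); (13,12,s)
step 2: rule r3; match: 0->5, 1->10, 2->1; deleted nodes (none); deleted edges (5,10,d); added nodes (none); added edges (5,1,s); (5,10,s); result: nodes: 0:O, 1:N, 4:C, 5:N, 10:C, 11:N, 12:C, 13:C edges: (0,4,s); (0,11,s); (1,11,d); (5,1,s); (5,10,s); (10,1,s); (10,4,s); (13,11,s); (13,12,s)
final:
nodes: 0:O, 1:N, 4:C, 5:N, 10:C, 11:N, 12:C, 13:C
edges: (0,4,s); (0,11,s); (1,11,d); (5,1,s); (5,10,s); (10,1,s); (10,4,s); (13,11,s); (13,12,s)


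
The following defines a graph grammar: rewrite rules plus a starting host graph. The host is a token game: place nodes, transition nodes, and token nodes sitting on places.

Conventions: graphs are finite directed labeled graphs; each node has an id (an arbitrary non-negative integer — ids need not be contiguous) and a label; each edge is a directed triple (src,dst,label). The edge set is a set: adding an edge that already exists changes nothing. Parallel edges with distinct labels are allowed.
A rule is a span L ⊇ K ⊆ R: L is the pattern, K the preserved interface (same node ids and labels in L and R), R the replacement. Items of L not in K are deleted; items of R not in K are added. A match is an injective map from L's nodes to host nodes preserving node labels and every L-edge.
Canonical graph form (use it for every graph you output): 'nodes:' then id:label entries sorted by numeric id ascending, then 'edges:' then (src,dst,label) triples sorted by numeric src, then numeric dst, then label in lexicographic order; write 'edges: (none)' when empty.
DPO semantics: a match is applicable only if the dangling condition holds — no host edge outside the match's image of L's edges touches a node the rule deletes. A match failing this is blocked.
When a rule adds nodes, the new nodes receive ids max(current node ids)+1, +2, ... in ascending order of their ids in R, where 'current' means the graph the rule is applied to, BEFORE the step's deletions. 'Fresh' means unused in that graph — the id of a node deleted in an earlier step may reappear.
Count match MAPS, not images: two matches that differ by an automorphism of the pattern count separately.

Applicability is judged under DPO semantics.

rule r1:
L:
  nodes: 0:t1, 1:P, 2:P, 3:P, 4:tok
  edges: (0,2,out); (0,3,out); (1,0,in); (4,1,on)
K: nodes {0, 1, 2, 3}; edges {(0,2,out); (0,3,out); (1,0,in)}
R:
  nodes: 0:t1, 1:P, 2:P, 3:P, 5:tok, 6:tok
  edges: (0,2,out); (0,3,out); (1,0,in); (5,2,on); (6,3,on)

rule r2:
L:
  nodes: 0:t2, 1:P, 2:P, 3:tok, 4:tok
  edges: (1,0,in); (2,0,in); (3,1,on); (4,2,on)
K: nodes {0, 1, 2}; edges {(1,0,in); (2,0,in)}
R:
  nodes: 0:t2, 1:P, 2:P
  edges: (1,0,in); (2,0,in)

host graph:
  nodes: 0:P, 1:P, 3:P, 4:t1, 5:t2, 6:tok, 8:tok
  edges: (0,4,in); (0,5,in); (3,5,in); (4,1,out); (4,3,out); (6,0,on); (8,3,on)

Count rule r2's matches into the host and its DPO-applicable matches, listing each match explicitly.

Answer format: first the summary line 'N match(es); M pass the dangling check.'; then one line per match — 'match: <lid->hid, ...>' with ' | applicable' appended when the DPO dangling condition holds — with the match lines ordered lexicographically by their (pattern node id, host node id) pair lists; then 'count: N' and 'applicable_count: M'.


2 match(es); 2 pass the dangling check.
match: 0->5, 1->0, 2->3, 3->6, 4->8 | applicable
match: 0->5, 1->3, 2->0, 3->8, 4->6 | applicable
count: 2
applicable_count: 2


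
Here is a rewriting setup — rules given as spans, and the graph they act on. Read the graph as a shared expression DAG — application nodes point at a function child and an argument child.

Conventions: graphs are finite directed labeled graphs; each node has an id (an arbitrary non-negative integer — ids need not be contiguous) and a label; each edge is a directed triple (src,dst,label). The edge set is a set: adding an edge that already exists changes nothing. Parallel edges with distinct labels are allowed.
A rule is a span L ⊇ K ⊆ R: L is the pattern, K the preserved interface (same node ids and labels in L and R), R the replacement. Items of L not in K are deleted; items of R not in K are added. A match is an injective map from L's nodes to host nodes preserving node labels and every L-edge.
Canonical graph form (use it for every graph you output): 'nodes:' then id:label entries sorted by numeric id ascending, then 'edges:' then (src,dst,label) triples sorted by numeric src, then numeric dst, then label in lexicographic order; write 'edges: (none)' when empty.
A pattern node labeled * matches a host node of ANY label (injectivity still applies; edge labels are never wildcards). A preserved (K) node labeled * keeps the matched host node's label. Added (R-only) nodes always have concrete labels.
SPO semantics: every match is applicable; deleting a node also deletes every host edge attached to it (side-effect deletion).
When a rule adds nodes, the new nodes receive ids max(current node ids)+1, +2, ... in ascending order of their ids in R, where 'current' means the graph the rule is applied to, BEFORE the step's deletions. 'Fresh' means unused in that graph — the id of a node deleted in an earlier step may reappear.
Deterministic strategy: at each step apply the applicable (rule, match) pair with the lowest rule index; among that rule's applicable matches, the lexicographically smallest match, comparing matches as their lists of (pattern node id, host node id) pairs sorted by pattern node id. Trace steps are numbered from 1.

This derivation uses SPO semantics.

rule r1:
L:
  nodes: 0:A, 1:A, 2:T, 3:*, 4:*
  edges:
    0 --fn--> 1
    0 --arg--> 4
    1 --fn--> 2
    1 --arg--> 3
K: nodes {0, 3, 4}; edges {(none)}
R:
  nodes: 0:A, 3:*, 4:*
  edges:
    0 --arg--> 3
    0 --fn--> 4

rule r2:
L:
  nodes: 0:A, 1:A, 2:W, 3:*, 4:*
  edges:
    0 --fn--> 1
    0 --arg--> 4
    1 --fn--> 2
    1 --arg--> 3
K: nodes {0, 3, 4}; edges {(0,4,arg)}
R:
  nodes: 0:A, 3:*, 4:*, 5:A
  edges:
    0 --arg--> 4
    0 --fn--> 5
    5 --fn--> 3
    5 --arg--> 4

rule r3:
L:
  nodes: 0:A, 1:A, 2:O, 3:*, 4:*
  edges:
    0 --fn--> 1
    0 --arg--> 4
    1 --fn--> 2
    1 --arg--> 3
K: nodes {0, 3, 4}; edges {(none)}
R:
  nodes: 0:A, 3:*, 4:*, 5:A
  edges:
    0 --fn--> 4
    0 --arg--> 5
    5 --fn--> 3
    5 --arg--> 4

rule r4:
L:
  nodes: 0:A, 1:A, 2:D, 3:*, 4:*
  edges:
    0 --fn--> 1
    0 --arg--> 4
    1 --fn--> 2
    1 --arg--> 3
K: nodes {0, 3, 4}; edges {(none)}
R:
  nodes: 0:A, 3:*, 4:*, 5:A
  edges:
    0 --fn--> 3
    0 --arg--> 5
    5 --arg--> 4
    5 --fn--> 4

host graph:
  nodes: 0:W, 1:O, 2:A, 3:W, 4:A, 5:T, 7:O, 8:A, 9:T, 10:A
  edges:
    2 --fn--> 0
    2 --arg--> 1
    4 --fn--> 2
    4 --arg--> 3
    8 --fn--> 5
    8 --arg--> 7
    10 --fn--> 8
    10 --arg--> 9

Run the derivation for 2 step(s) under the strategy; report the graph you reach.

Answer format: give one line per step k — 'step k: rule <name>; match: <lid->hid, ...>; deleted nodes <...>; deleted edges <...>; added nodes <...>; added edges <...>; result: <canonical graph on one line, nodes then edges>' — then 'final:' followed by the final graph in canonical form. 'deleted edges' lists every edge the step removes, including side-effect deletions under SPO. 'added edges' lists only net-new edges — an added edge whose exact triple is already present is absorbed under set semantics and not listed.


step 1: rule r1; match: 0->10, 1->8, 2->5, 3->7, 4->9; deleted nodes 5, 8; deleted edges (8,5,fn); (8,7,arg); (10,8,fn); (10,9,arg); added nodes (none); added edges (10,7,arg); (10,9,fn); result: nodes: 0:W, 1:O, 2:A, 3:W, 4:A, 7:O, 9:T, 10:A edges: (2,0,fn); (2,1,arg); (4,2,fn); (4,3,arg); (10,7,arg); (10,9,fn)
step 2: rule r2; match: 0->4, 1->2, 2->0, 3->1, 4->3; deleted nodes 0, 2; deleted edges (2,0,fn); (2,1,arg); (4,2,fn); added nodes 11; added edges (4,11,fn); (11,1,fn); (11,3,arg); result: nodes: 1:O, 3:W, 4:A, 7:O, 9:T, 10:A, 11:A edges: (4,3,arg); (4,11,fn); (10,7,arg); (10,9,fn); (11,1,fn); (11,3,arg)
final:
nodes: 1:O, 3:W, 4:A, 7:O, 9:T, 10:A, 11:A
edges: (4,3,arg); (4,11,fn); (10,7,arg); (10,9,fn); (11,1,fn); (11,3,arg)
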